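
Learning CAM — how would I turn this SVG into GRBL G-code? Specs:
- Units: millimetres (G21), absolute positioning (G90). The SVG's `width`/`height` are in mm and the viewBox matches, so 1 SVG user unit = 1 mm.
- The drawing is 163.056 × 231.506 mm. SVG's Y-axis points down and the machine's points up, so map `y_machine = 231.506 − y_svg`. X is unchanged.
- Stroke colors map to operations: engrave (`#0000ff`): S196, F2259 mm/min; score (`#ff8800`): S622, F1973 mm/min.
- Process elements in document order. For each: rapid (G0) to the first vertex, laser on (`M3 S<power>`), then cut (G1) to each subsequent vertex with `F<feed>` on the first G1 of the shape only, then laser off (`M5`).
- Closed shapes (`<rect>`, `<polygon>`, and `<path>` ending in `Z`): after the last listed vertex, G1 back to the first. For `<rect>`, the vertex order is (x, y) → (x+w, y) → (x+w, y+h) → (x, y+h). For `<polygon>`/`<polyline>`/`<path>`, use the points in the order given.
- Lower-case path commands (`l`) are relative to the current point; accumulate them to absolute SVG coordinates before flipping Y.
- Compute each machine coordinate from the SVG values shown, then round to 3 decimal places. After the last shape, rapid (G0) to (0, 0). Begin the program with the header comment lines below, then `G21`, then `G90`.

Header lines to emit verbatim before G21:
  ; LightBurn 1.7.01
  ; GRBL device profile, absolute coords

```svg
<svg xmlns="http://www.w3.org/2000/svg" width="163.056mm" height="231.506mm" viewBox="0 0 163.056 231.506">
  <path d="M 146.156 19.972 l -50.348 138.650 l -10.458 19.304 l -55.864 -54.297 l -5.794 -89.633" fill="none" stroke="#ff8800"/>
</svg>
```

; LightBurn 1.7.01
; GRBL device profile, absolute coords
G21
G90
G0 X146.156 Y211.534
M3 S622
G1 X95.808 Y72.884 F1973
G1 X85.350 Y53.580
G1 X29.486 Y107.877
G1 X23.692 Y197.510
M5
G0 X0.000 Y0.000

Since the viewBox matches the mm dimensions, user units are millimetres directly. The only transform is the Y-flip y_m = 231.506 − y_svg.

Shape 1 is a open polyline drawn with `<path>`. Its stroke #ff8800 means score at S622, F1973. After flipping Y the toolpath is (146.156,211.534) → (95.808,72.884) → (85.350,53.580) → (29.486,107.877) → (23.692,197.510).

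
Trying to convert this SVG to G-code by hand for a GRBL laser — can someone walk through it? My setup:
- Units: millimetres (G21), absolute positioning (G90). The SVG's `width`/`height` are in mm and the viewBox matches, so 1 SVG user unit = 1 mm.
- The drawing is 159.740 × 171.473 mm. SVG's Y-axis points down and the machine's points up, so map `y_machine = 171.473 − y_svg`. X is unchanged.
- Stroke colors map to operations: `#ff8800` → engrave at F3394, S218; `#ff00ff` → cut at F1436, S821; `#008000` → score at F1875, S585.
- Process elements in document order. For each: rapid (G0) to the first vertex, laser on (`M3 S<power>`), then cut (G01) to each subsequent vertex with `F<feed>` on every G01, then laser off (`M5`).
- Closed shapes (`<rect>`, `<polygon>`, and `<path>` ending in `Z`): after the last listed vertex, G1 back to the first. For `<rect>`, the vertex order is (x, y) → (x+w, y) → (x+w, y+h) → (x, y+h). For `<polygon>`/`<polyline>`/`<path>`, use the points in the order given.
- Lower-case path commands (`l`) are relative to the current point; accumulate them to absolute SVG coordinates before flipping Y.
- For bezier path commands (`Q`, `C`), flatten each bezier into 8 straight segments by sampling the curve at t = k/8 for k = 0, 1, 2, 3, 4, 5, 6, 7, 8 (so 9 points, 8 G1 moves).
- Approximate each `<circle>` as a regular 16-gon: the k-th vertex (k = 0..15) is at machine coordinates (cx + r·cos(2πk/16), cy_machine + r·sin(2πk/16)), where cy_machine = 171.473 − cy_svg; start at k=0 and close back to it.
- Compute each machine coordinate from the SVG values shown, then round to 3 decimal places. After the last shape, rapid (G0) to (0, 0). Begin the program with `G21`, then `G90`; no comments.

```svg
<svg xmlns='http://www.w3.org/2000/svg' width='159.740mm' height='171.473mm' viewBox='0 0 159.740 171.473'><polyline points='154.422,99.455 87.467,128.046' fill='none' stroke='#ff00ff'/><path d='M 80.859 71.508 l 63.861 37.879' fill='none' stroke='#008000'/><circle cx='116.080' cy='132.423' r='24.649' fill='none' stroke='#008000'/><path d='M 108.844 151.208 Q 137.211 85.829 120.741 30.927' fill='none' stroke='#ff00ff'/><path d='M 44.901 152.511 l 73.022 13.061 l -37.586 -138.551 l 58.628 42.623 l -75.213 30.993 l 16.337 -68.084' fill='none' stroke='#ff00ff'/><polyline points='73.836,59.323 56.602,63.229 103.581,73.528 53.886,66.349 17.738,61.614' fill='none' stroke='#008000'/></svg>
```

Since the viewBox matches the mm dimensions, user units are millimetres directly. The only transform is the Y-flip y_m = 171.473 − y_svg.

Shape 1 is a line segment drawn with `<polyline>`. Its stroke #ff00ff means cut at S821, F1436. After flipping Y the toolpath is (154.422,72.018) → (87.467,43.427).

Shape 2 is a line segment drawn with `<path>`. Its stroke #008000 means score at S585, F1875. After flipping Y the toolpath is (80.859,99.965) → (144.720,62.086).

Shape 3 is a circle drawn with `<circle>`. Its stroke #008000 means score at S585, F1875. After flipping Y the toolpath is (140.729,39.050) → (138.853,48.483) → (133.509,56.479) → (125.513,61.823) → (116.080,63.699) → (106.647,61.823) → (98.651,56.479) → (93.307,48.483) → (91.431,39.050) → (93.307,29.617) → (98.651,21.621) → (106.647,16.277) → (116.080,14.401) → (125.513,16.277) → (133.509,21.621) → (138.853,29.617) → (140.729,39.050), returning to the start.

Shape 4 is a quadratic bezier drawn with `<path>`. Its stroke #ff00ff means cut at S821, F1436. After flipping Y the toolpath is (108.844,20.265) → (115.235,36.446) → (120.225,52.300) → (123.814,67.826) → (126.002,83.025) → (126.788,97.896) → (126.174,112.440) → (124.158,126.657) → (120.741,140.546).

Shape 5 is a open polyline drawn with `<path>`. Its stroke #ff00ff means cut at S821, F1436. After flipping Y the toolpath is (44.901,18.962) → (117.923,5.901) → (80.337,144.452) → (138.965,101.829) → (63.752,70.836) → (80.089,138.920).

Shape 6 is a open polyline drawn with `<polyline>`. Its stroke #008000 means score at S585, F1875. After flipping Y the toolpath is (73.836,112.150) → (56.602,108.244) → (103.581,97.945) → (53.886,105.124) → (17.738,109.859).

G21
G90
G0 X154.422 Y72.018
M3 S821
G01 X87.467 Y43.427 F1436
M5
G0 X80.859 Y99.965
M3 S585
G01 X144.720 Y62.086 F1875
M5
G0 X140.729 Y39.050
M3 S585
G01 X138.853 Y48.483 F1875
G01 X133.509 Y56.479 F1875
G01 X125.513 Y61.823 F1875
G01 X116.080 Y63.699 F1875
G01 X106.647 Y61.823 F1875
G01 X98.651 Y56.479 F1875
G01 X93.307 Y48.483 F1875
G01 X91.431 Y39.050 F1875
G01 X93.307 Y29.617 F1875
G01 X98.651 Y21.621 F1875
G01 X106.647 Y16.277 F1875
G01 X116.080 Y14.401 F1875
G01 X125.513 Y16.277 F1875
G01 X133.509 Y21.621 F1875
G01 X138.853 Y29.617 F1875
G01 X140.729 Y39.050 F1875
M5
G0 X108.844 Y20.265
M3 S821
G01 X115.235 Y36.446 F1436
G01 X120.225 Y52.300 F1436
G01 X123.814 Y67.826 F1436
G01 X126.002 Y83.025 F1436
G01 X126.788 Y97.896 F1436
G01 X126.174 Y112.440 F1436
G01 X124.158 Y126.657 F1436
G01 X120.741 Y140.546 F1436
M5
G0 X44.901 Y18.962
M3 S821
G01 X117.923 Y5.901 F1436
G01 X80.337 Y144.452 F1436
G01 X138.965 Y101.829 F1436
G01 X63.752 Y70.836 F1436
G01 X80.089 Y138.920 F1436
M5
G0 X73.836 Y112.150
M3 S585
G01 X56.602 Y108.244 F1875
G01 X103.581 Y97.945 F1875
G01 X53.886 Y105.124 F1875
G01 X17.738 Y109.859 F1875
M5
G0 X0.000 Y0.000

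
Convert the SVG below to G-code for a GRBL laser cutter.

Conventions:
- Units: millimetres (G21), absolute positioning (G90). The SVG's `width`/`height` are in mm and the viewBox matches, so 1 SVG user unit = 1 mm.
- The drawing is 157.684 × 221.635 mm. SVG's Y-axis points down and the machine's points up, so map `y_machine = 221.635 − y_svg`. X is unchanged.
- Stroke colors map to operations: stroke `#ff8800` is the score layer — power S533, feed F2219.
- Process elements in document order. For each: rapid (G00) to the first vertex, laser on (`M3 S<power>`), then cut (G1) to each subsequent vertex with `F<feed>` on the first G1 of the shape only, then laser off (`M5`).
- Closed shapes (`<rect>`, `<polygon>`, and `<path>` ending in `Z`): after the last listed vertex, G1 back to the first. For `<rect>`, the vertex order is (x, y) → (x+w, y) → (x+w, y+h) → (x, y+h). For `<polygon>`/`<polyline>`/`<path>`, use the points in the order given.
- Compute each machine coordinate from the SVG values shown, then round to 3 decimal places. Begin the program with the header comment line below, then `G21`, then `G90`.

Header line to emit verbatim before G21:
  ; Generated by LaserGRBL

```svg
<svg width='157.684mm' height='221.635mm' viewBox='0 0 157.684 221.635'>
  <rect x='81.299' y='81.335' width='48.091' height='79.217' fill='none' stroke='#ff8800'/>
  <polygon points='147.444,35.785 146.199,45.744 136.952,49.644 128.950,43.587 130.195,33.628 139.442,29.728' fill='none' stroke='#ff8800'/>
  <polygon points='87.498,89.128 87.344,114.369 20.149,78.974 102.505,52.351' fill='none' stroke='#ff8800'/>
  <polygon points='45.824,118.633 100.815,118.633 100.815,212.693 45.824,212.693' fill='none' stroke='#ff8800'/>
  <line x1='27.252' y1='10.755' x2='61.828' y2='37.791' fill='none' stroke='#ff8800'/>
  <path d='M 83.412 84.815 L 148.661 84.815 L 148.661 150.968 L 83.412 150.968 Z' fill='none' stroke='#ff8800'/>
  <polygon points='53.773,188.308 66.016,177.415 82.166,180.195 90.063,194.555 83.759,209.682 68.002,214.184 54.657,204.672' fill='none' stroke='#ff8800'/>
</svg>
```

1 u = 1 mm; y_m = 221.635 − y.

[1] `<rect>` rectangle, #ff8800→score S533 F2219: (81.299,140.300) → (129.390,140.300) → (129.390,61.083) → (81.299,61.083) → (81.299,140.300) (closed)

[2] `<polygon>` regular polygon, #ff8800→score S533 F2219: (147.444,185.850) → (146.199,175.891) → (136.952,171.991) → (128.950,178.048) → (130.195,188.007) → (139.442,191.907) → (147.444,185.850) (closed)

[3] `<polygon>` closed polygon, #ff8800→score S533 F2219: (87.498,132.507) → (87.344,107.266) → (20.149,142.661) → (102.505,169.284) → (87.498,132.507) (closed)

[4] `<polygon>` rectangle, #ff8800→score S533 F2219: (45.824,103.002) → (100.815,103.002) → (100.815,8.942) → (45.824,8.942) → (45.824,103.002) (closed)

[5] `<line>` line segment, #ff8800→score S533 F2219: (27.252,210.880) → (61.828,183.844)

[6] `<path>` rectangle, #ff8800→score S533 F2219: (83.412,136.820) → (148.661,136.820) → (148.661,70.667) → (83.412,70.667) → (83.412,136.820) (closed)

[7] `<polygon>` regular polygon, #ff8800→score S533 F2219: (53.773,33.327) → (66.016,44.220) → (82.166,41.440) → (90.063,27.080) → (83.759,11.953) → (68.002,7.451) → (54.657,16.963) → (53.773,33.327) (closed)

; Generated by LaserGRBL
G21
G90
G00 X81.299 Y140.300
M3 S533
G1 X129.390 Y140.300 F2219
G1 X129.390 Y61.083
G1 X81.299 Y61.083
G1 X81.299 Y140.300
M5
G00 X147.444 Y185.850
M3 S533
G1 X146.199 Y175.891 F2219
G1 X136.952 Y171.991
G1 X128.950 Y178.048
G1 X130.195 Y188.007
G1 X139.442 Y191.907
G1 X147.444 Y185.850
M5
G00 X87.498 Y132.507
M3 S533
G1 X87.344 Y107.266 F2219
G1 X20.149 Y142.661
G1 X102.505 Y169.284
G1 X87.498 Y132.507
M5
G00 X45.824 Y103.002
M3 S533
G1 X100.815 Y103.002 F2219
G1 X100.815 Y8.942
G1 X45.824 Y8.942
G1 X45.824 Y103.002
M5
G00 X27.252 Y210.880
M3 S533
G1 X61.828 Y183.844 F2219
M5
G00 X83.412 Y136.820
M3 S533
G1 X148.661 Y136.820 F2219
G1 X148.661 Y70.667
G1 X83.412 Y70.667
G1 X83.412 Y136.820
M5
G00 X53.773 Y33.327
M3 S533
G1 X66.016 Y44.220 F2219
G1 X82.166 Y41.440
G1 X90.063 Y27.080
G1 X83.759 Y11.953
G1 X68.002 Y7.451
G1 X54.657 Y16.963
G1 X53.773 Y33.327
M5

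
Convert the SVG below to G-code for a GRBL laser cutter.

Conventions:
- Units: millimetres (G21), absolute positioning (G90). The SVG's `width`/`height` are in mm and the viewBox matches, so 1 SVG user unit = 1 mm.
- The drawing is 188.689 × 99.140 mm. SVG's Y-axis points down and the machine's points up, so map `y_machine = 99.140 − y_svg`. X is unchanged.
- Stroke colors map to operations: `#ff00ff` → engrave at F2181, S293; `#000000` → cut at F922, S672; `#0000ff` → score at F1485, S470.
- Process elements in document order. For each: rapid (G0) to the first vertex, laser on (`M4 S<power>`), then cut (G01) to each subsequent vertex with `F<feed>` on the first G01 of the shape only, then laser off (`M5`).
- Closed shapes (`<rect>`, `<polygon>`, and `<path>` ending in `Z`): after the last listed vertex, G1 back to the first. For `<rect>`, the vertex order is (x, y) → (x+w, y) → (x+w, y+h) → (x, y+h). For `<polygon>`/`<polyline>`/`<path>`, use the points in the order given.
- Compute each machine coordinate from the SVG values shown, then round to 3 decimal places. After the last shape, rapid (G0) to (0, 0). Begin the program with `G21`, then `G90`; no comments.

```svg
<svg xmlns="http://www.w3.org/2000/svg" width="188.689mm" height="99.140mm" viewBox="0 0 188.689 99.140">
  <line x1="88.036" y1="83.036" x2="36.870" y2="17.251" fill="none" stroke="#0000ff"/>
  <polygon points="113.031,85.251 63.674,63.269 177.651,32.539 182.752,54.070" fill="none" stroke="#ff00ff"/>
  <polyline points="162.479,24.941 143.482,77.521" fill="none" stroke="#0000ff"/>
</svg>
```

viewBox `0 0 188.689 99.140` with mm width/height → 1 unit = 1 mm. Flip: y_m = 99.140 − y_svg.

**Shape 1** — `<line>` line segment, stroke `#0000ff` → score (S470, F1485). Machine vertices: (88.036,16.104) → (36.870,81.889). Open path.

**Shape 2** — `<polygon>` closed polygon, stroke `#ff00ff` → engrave (S293, F2181). Machine vertices: (113.031,13.889) → (63.674,35.871) → (177.651,66.601) → (182.752,45.070) → (113.031,13.889). Closed: final G1 returns to the first vertex.

**Shape 3** — `<polyline>` line segment, stroke `#0000ff` → score (S470, F1485). Machine vertices: (162.479,74.199) → (143.482,21.619). Open path.

G21
G90
G0 X88.036 Y16.104
M4 S470
G01 X36.870 Y81.889 F1485
M5
G0 X113.031 Y13.889
M4 S293
G01 X63.674 Y35.871 F2181
G01 X177.651 Y66.601
G01 X182.752 Y45.070
G01 X113.031 Y13.889
M5
G0 X162.479 Y74.199
M4 S470
G01 X143.482 Y21.619 F1485
M5
G0 X0.000 Y0.000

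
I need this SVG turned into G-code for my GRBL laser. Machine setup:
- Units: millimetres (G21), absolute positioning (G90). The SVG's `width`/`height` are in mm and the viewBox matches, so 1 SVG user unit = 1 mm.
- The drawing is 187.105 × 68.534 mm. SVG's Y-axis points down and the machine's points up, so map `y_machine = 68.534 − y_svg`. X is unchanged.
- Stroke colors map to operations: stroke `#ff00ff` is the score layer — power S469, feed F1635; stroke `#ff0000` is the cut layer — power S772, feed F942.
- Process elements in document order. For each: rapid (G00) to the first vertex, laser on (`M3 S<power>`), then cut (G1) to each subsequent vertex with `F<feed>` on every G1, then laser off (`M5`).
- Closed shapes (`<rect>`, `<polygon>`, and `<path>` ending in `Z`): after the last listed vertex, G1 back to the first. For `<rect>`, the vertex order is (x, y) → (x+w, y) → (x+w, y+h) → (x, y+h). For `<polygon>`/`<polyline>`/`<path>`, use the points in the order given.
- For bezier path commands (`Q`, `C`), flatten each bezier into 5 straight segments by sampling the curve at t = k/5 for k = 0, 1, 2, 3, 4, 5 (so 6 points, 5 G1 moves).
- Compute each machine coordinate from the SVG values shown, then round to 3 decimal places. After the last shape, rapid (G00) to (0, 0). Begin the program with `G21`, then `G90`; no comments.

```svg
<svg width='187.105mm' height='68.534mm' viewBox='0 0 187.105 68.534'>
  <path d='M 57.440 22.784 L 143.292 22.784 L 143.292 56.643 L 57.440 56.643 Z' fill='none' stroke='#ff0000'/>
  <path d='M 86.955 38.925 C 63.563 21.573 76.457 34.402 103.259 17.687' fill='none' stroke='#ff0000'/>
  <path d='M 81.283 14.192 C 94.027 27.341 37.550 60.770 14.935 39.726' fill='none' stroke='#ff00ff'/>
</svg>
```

G21
G90
G00 X57.440 Y45.750
M3 S772
G1 X143.292 Y45.750 F942
G1 X143.292 Y11.891 F942
G1 X57.440 Y11.891 F942
G1 X57.440 Y45.750 F942
M5
G00 X86.955 Y29.609
M3 S772
G1 X77.095 Y36.876 F942
G1 X74.870 Y39.767 F942
G1 X79.205 Y41.148 F942
G1 X89.026 Y43.885 F942
G1 X103.259 Y50.847 F942
M5
G00 X81.283 Y54.342
M3 S469
G1 X81.448 Y44.617 F1635
G1 X69.947 Y33.613 F1635
G1 X51.729 Y24.918 F1635
G1 X31.743 Y22.120 F1635
G1 X14.935 Y28.808 F1635
M5
G00 X0.000 Y0.000

1 u = 1 mm; y_m = 68.534 − y.

[1] `<path>` rectangle, #ff0000→cut S772 F942: (57.440,45.750) → (143.292,45.750) → (143.292,11.891) → (57.440,11.891) → (57.440,45.750) (closed)

[2] `<path>` cubic bezier, #ff0000→cut S772 F942: (86.955,29.609) → (77.095,36.876) → (74.870,39.767) → (79.205,41.148) → (89.026,43.885) → (103.259,50.847)

[3] `<path>` cubic bezier, #ff00ff→score S469 F1635: (81.283,54.342) → (81.448,44.617) → (69.947,33.613) → (51.729,24.918) → (31.743,22.120) → (14.935,28.808)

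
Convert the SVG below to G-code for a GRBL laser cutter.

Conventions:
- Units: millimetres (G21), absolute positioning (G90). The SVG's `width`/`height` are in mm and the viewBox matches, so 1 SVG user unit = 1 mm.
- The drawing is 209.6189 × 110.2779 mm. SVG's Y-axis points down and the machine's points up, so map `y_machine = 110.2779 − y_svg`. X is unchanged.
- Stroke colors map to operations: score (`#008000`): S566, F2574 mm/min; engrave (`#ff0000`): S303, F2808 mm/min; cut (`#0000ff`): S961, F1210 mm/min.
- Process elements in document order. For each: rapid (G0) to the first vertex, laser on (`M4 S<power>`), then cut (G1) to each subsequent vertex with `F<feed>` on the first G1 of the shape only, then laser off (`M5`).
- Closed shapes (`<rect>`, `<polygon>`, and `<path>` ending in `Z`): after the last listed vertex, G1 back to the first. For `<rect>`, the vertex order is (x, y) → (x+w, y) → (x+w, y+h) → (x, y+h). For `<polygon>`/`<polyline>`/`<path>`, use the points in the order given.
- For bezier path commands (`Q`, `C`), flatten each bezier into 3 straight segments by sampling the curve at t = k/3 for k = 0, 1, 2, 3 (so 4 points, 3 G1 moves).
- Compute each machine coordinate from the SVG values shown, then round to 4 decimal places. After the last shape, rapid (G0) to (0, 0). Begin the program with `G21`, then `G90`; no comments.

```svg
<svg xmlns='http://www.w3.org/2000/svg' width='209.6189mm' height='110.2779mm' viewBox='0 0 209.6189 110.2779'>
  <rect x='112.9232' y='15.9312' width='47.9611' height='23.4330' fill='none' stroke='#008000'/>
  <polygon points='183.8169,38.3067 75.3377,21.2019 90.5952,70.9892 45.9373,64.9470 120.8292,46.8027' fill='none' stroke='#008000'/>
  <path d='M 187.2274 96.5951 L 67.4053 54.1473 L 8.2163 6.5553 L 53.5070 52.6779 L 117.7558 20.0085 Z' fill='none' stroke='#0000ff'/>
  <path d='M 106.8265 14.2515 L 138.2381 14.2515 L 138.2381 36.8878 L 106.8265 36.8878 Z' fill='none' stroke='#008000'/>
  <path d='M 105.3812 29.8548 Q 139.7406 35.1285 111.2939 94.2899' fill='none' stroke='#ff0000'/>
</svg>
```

G21
G90
G0 X112.9232 Y94.3467
M4 S566
G1 X160.8843 Y94.3467 F2574
G1 X160.8843 Y70.9137
G1 X112.9232 Y70.9137
G1 X112.9232 Y94.3467
M5
G0 X183.8169 Y71.9712
M4 S566
G1 X75.3377 Y89.0760 F2574
G1 X90.5952 Y39.2887
G1 X45.9373 Y45.3309
G1 X120.8292 Y63.4752
G1 X183.8169 Y71.9712
M5
G0 X187.2274 Y13.6828
M4 S961
G1 X67.4053 Y56.1306 F1210
G1 X8.2163 Y103.7226
G1 X53.5070 Y57.6000
G1 X117.7558 Y90.2694
G1 X187.2274 Y13.6828
M5
G0 X106.8265 Y96.0264
M4 S566
G1 X138.2381 Y96.0264 F2574
G1 X138.2381 Y73.3901
G1 X106.8265 Y73.3901
G1 X106.8265 Y96.0264
M5
G0 X105.3812 Y80.4231
M4 S303
G1 X121.3090 Y70.9198 F2808
G1 X123.2799 Y49.4414
G1 X111.2939 Y15.9880
M5
G0 X0.0000 Y0.0000

1 u = 1 mm; y_m = 110.2779 − y.

[1] `<rect>` rectangle, #008000→score S566 F2574: (112.9232,94.3467) → (160.8843,94.3467) → (160.8843,70.9137) → (112.9232,70.9137) → (112.9232,94.3467) (closed)

[2] `<polygon>` closed polygon, #008000→score S566 F2574: (183.8169,71.9712) → (75.3377,89.0760) → (90.5952,39.2887) → (45.9373,45.3309) → (120.8292,63.4752) → (183.8169,71.9712) (closed)

[3] `<path>` closed polygon, #0000ff→cut S961 F1210: (187.2274,13.6828) → (67.4053,56.1306) → (8.2163,103.7226) → (53.5070,57.6000) → (117.7558,90.2694) → (187.2274,13.6828) (closed)

[4] `<path>` rectangle, #008000→score S566 F2574: (106.8265,96.0264) → (138.2381,96.0264) → (138.2381,73.3901) → (106.8265,73.3901) → (106.8265,96.0264) (closed)

[5] `<path>` quadratic bezier, #ff0000→engrave S303 F2808: (105.3812,80.4231) → (121.3090,70.9198) → (123.2799,49.4414) → (111.2939,15.9880)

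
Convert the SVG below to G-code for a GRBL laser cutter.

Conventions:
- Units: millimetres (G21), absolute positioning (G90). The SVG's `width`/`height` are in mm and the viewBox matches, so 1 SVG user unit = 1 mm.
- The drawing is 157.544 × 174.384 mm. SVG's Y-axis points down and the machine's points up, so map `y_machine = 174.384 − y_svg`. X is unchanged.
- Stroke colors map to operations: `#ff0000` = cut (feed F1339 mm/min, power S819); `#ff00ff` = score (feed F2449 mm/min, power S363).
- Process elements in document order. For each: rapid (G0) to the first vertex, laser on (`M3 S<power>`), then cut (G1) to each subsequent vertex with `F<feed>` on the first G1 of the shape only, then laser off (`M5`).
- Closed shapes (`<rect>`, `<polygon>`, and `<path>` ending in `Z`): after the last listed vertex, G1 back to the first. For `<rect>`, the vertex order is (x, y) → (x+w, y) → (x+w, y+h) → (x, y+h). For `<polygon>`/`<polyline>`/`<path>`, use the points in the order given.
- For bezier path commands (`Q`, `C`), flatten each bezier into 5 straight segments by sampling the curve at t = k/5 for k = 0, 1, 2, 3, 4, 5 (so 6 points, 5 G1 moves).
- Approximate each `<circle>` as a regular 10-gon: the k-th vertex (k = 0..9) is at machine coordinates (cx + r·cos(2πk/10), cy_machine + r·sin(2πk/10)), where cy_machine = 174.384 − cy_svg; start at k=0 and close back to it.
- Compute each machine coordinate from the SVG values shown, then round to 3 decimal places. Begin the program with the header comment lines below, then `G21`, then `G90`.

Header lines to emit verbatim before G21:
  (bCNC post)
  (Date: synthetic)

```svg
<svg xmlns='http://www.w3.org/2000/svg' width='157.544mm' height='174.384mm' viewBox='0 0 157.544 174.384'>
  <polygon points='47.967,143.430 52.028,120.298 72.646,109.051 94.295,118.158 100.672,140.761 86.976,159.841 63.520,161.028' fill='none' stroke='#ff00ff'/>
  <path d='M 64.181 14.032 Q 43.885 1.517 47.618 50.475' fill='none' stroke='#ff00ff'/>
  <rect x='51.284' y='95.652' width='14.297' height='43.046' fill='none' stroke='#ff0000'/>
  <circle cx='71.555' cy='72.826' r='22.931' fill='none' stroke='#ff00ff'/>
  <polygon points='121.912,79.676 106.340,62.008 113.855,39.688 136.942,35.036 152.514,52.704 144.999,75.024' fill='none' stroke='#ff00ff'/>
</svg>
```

(bCNC post)
(Date: synthetic)
G21
G90
G0 X47.967 Y30.954
M3 S363
G1 X52.028 Y54.086 F2449
G1 X72.646 Y65.333
G1 X94.295 Y56.226
G1 X100.672 Y33.623
G1 X86.976 Y14.543
G1 X63.520 Y13.356
G1 X47.967 Y30.954
M5
G0 X64.181 Y160.352
M3 S363
G1 X57.024 Y162.899 F2449
G1 X51.789 Y160.528
G1 X48.476 Y153.240
G1 X47.086 Y141.033
G1 X47.618 Y123.909
M5
G0 X51.284 Y78.732
M3 S819
G1 X65.581 Y78.732 F1339
G1 X65.581 Y35.686
G1 X51.284 Y35.686
G1 X51.284 Y78.732
M5
G0 X94.486 Y101.558
M3 S363
G1 X90.107 Y115.037 F2449
G1 X78.641 Y123.367
G1 X64.469 Y123.367
G1 X53.003 Y115.037
G1 X48.624 Y101.558
G1 X53.003 Y88.079
G1 X64.469 Y79.749
G1 X78.641 Y79.749
G1 X90.107 Y88.079
G1 X94.486 Y101.558
M5
G0 X121.912 Y94.708
M3 S363
G1 X106.340 Y112.376 F2449
G1 X113.855 Y134.696
G1 X136.942 Y139.348
G1 X152.514 Y121.680
G1 X144.999 Y99.360
G1 X121.912 Y94.708
M5

viewBox `0 0 157.544 174.384` with mm width/height → 1 unit = 1 mm. Flip: y_m = 174.384 − y_svg.

**Shape 1** — `<polygon>` regular polygon, stroke `#ff00ff` → score (S363, F2449). Machine vertices: (47.967,30.954) → (52.028,54.086) → (72.646,65.333) → (94.295,56.226) → (100.672,33.623) → (86.976,14.543) → (63.520,13.356) → (47.967,30.954). Closed: final G1 returns to the first vertex.

**Shape 2** — `<path>` quadratic bezier, stroke `#ff00ff` → score (S363, F2449). Control points (SVG): P0=(64.181,14.032), P1=(43.885,1.517), P2=(47.618,50.475); sampled at t=k/5. Machine vertices: (64.181,160.352) → (57.024,162.899) → (51.789,160.528) → (48.476,153.240) → (47.086,141.033) → (47.618,123.909). Open path.

**Shape 3** — `<rect>` rectangle, stroke `#ff0000` → cut (S819, F1339). Machine vertices: (51.284,78.732) → (65.581,78.732) → (65.581,35.686) → (51.284,35.686) → (51.284,78.732). Closed: final G1 returns to the first vertex.

**Shape 4** — `<circle>` circle, stroke `#ff00ff` → score (S363, F2449). Machine vertices: (94.486,101.558) → (90.107,115.037) → (78.641,123.367) → (64.469,123.367) → (53.003,115.037) → (48.624,101.558) → (53.003,88.079) → (64.469,79.749) → (78.641,79.749) → (90.107,88.079) → (94.486,101.558). Closed: final G1 returns to the first vertex.

**Shape 5** — `<polygon>` regular polygon, stroke `#ff00ff` → score (S363, F2449). Machine vertices: (121.912,94.708) → (106.340,112.376) → (113.855,134.696) → (136.942,139.348) → (152.514,121.680) → (144.999,99.360) → (121.912,94.708). Closed: final G1 returns to the first vertex.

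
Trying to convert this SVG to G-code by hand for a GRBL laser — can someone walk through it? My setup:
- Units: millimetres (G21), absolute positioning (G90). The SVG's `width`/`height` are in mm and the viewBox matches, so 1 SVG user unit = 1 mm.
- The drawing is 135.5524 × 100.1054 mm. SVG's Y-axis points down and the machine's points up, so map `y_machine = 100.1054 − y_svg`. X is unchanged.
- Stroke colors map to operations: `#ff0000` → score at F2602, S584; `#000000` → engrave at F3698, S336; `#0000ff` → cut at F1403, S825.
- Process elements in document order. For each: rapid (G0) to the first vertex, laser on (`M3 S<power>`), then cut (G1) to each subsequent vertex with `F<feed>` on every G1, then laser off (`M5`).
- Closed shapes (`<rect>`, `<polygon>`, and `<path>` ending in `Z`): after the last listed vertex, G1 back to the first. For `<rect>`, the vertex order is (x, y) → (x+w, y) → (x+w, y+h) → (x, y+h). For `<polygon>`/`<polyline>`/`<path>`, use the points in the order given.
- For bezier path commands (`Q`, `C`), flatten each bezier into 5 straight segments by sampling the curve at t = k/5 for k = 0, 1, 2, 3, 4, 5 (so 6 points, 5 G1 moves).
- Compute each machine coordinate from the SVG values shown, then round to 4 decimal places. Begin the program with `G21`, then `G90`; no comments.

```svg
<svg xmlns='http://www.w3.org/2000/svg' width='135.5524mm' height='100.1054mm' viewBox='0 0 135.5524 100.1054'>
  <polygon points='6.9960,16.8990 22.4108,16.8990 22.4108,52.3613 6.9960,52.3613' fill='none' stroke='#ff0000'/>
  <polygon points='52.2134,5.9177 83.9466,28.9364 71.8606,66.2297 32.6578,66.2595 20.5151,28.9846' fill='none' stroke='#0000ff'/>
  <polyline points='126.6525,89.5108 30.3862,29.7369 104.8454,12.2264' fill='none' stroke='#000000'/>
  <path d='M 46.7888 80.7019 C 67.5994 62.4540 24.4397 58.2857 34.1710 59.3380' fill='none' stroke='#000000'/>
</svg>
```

G21
G90
G0 X6.9960 Y83.2064
M3 S584
G1 X22.4108 Y83.2064 F2602
G1 X22.4108 Y47.7441 F2602
G1 X6.9960 Y47.7441 F2602
G1 X6.9960 Y83.2064 F2602
M5
G0 X52.2134 Y94.1877
M3 S825
G1 X83.9466 Y71.1690 F1403
G1 X71.8606 Y33.8757 F1403
G1 X32.6578 Y33.8459 F1403
G1 X20.5151 Y71.1208 F1403
G1 X52.2134 Y94.1877 F1403
M5
G0 X126.6525 Y10.5946
M3 S336
G1 X30.3862 Y70.3685 F3698
G1 X104.8454 Y87.8790 F3698
M5
G0 X46.7888 Y19.4035
M3 S336
G1 X52.5336 Y28.7336 F3698
G1 X48.5349 Y35.1097 F3698
G1 X40.4020 Y38.9573 F3698
G1 X33.7442 Y40.7014 F3698
G1 X34.1710 Y40.7674 F3698
M5

Since the viewBox matches the mm dimensions, user units are millimetres directly. The only transform is the Y-flip y_m = 100.1054 − y_svg.

Shape 1 is a rectangle drawn with `<polygon>`. Its stroke #ff0000 means score at S584, F2602. After flipping Y the toolpath is (6.9960,83.2064) → (22.4108,83.2064) → (22.4108,47.7441) → (6.9960,47.7441) → (6.9960,83.2064), returning to the start.

Shape 2 is a regular polygon drawn with `<polygon>`. Its stroke #0000ff means cut at S825, F1403. After flipping Y the toolpath is (52.2134,94.1877) → (83.9466,71.1690) → (71.8606,33.8757) → (32.6578,33.8459) → (20.5151,71.1208) → (52.2134,94.1877), returning to the start.

Shape 3 is a open polyline drawn with `<polyline>`. Its stroke #000000 means engrave at S336, F3698. After flipping Y the toolpath is (126.6525,10.5946) → (30.3862,70.3685) → (104.8454,87.8790).

Shape 4 is a cubic bezier drawn with `<path>`. Its stroke #000000 means engrave at S336, F3698. After flipping Y the toolpath is (46.7888,19.4035) → (52.5336,28.7336) → (48.5349,35.1097) → (40.4020,38.9573) → (33.7442,40.7014) → (34.1710,40.7674).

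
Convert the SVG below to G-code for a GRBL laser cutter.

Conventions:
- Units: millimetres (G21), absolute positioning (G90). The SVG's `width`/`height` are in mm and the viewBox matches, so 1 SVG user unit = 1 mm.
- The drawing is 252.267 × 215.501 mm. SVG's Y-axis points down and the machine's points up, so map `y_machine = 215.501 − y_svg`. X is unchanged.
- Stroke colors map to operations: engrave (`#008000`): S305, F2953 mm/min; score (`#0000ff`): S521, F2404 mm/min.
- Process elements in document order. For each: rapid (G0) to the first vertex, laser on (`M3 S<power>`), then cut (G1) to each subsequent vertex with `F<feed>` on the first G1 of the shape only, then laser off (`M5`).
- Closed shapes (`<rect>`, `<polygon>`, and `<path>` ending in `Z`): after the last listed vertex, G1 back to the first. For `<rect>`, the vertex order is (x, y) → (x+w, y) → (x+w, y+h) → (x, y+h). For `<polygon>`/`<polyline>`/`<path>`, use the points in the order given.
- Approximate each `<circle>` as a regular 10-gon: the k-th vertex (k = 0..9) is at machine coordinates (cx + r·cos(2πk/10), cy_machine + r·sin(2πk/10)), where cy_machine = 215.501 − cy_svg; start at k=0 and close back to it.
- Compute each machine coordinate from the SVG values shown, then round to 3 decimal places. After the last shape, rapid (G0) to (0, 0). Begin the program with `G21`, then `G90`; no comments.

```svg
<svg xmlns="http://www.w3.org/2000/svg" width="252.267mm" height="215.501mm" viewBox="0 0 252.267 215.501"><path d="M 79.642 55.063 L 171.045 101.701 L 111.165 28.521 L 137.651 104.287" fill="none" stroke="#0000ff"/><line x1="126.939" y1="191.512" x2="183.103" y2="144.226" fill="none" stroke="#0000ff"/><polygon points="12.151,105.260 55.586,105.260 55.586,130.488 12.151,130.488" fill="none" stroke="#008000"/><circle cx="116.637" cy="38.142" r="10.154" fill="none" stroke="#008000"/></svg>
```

G21
G90
G0 X79.642 Y160.438
M3 S521
G1 X171.045 Y113.800 F2404
G1 X111.165 Y186.980
G1 X137.651 Y111.214
M5
G0 X126.939 Y23.989
M3 S521
G1 X183.103 Y71.275 F2404
M5
G0 X12.151 Y110.241
M3 S305
G1 X55.586 Y110.241 F2953
G1 X55.586 Y85.013
G1 X12.151 Y85.013
G1 X12.151 Y110.241
M5
G0 X126.791 Y177.359
M3 S305
G1 X124.852 Y183.327 F2953
G1 X119.775 Y187.016
G1 X113.499 Y187.016
G1 X108.422 Y183.327
G1 X106.483 Y177.359
G1 X108.422 Y171.391
G1 X113.499 Y167.702
G1 X119.775 Y167.702
G1 X124.852 Y171.391
G1 X126.791 Y177.359
M5
G0 X0.000 Y0.000

viewBox `0 0 252.267 215.501` with mm width/height → 1 unit = 1 mm. Flip: y_m = 215.501 − y_svg.

**Shape 1** — `<path>` open polyline, stroke `#0000ff` → score (S521, F2404). Machine vertices: (79.642,160.438) → (171.045,113.800) → (111.165,186.980) → (137.651,111.214). Open path.

**Shape 2** — `<line>` line segment, stroke `#0000ff` → score (S521, F2404). Machine vertices: (126.939,23.989) → (183.103,71.275). Open path.

**Shape 3** — `<polygon>` rectangle, stroke `#008000` → engrave (S305, F2953). Machine vertices: (12.151,110.241) → (55.586,110.241) → (55.586,85.013) → (12.151,85.013) → (12.151,110.241). Closed: final G1 returns to the first vertex.

**Shape 4** — `<circle>` circle, stroke `#008000` → engrave (S305, F2953). Machine vertices: (126.791,177.359) → (124.852,183.327) → (119.775,187.016) → (113.499,187.016) → (108.422,183.327) → (106.483,177.359) → (108.422,171.391) → (113.499,167.702) → (119.775,167.702) → (124.852,171.391) → (126.791,177.359). Closed: final G1 returns to the first vertex.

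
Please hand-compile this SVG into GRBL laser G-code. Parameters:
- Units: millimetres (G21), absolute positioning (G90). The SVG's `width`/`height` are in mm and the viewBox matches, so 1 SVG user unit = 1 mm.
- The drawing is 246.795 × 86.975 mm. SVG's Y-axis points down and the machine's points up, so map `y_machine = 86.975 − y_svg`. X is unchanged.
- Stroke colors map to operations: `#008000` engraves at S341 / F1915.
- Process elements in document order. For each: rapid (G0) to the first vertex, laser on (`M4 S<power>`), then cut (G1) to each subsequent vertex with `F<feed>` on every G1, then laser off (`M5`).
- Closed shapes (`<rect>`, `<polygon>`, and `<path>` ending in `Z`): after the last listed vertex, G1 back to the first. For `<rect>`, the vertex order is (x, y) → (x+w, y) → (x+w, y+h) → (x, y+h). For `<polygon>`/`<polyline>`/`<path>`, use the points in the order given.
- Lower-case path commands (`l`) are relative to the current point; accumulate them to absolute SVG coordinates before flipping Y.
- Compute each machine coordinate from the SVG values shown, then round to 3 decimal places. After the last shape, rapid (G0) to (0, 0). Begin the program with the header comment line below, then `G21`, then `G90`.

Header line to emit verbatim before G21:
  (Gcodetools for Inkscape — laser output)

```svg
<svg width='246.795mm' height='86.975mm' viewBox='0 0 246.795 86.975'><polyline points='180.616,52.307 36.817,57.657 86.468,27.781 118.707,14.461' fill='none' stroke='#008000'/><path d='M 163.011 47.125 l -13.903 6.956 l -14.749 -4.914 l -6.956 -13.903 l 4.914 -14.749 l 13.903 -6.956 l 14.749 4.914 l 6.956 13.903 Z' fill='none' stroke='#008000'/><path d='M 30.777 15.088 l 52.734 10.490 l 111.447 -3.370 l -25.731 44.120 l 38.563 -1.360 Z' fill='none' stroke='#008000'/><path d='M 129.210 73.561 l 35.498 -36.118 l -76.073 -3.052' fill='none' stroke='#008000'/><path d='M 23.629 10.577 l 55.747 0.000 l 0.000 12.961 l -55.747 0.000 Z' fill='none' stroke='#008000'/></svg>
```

(Gcodetools for Inkscape — laser output)
G21
G90
G0 X180.616 Y34.668
M4 S341
G1 X36.817 Y29.318 F1915
G1 X86.468 Y59.194 F1915
G1 X118.707 Y72.514 F1915
M5
G0 X163.011 Y39.850
M4 S341
G1 X149.108 Y32.894 F1915
G1 X134.359 Y37.808 F1915
G1 X127.403 Y51.711 F1915
G1 X132.317 Y66.460 F1915
G1 X146.220 Y73.416 F1915
G1 X160.969 Y68.502 F1915
G1 X167.925 Y54.599 F1915
G1 X163.011 Y39.850 F1915
M5
G0 X30.777 Y71.887
M4 S341
G1 X83.511 Y61.397 F1915
G1 X194.958 Y64.767 F1915
G1 X169.227 Y20.647 F1915
G1 X207.790 Y22.007 F1915
G1 X30.777 Y71.887 F1915
M5
G0 X129.210 Y13.414
M4 S341
G1 X164.708 Y49.532 F1915
G1 X88.635 Y52.584 F1915
M5
G0 X23.629 Y76.398
M4 S341
G1 X79.376 Y76.398 F1915
G1 X79.376 Y63.437 F1915
G1 X23.629 Y63.437 F1915
G1 X23.629 Y76.398 F1915
M5
G0 X0.000 Y0.000

1 u = 1 mm; y_m = 86.975 − y.

[1] `<polyline>` open polyline, #008000→engrave S341 F1915: (180.616,34.668) → (36.817,29.318) → (86.468,59.194) → (118.707,72.514)

[2] `<path>` regular polygon, #008000→engrave S341 F1915: (163.011,39.850) → (149.108,32.894) → (134.359,37.808) → (127.403,51.711) → (132.317,66.460) → (146.220,73.416) → (160.969,68.502) → (167.925,54.599) → (163.011,39.850) (closed)

[3] `<path>` closed polygon, #008000→engrave S341 F1915: (30.777,71.887) → (83.511,61.397) → (194.958,64.767) → (169.227,20.647) → (207.790,22.007) → (30.777,71.887) (closed)

[4] `<path>` open polyline, #008000→engrave S341 F1915: (129.210,13.414) → (164.708,49.532) → (88.635,52.584)

[5] `<path>` rectangle, #008000→engrave S341 F1915: (23.629,76.398) → (79.376,76.398) → (79.376,63.437) → (23.629,63.437) → (23.629,76.398) (closed)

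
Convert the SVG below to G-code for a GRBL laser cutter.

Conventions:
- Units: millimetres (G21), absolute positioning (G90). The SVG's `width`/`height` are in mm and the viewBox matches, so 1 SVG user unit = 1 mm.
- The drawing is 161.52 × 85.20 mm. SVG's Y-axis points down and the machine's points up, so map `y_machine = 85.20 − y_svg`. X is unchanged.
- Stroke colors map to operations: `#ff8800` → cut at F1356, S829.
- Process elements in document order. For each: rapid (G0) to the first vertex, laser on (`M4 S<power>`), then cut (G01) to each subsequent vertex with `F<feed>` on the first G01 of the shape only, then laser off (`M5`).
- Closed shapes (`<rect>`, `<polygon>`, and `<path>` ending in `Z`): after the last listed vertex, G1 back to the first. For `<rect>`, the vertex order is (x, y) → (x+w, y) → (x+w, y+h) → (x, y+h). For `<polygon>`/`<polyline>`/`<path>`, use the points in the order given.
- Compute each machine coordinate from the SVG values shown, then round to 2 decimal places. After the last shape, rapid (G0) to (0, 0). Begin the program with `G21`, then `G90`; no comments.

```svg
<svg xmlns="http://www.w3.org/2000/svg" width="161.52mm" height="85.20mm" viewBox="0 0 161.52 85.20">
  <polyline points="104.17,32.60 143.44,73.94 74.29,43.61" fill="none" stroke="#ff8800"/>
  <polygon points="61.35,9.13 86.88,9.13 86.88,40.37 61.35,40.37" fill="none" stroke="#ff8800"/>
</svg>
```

Since the viewBox matches the mm dimensions, user units are millimetres directly. The only transform is the Y-flip y_m = 85.20 − y_svg.

Shape 1 is a open polyline drawn with `<polyline>`. Its stroke #ff8800 means cut at S829, F1356. After flipping Y the toolpath is (104.17,52.60) → (143.44,11.26) → (74.29,41.59).

Shape 2 is a rectangle drawn with `<polygon>`. Its stroke #ff8800 means cut at S829, F1356. After flipping Y the toolpath is (61.35,76.07) → (86.88,76.07) → (86.88,44.83) → (61.35,44.83) → (61.35,76.07), returning to the start.

G21
G90
G0 X104.17 Y52.60
M4 S829
G01 X143.44 Y11.26 F1356
G01 X74.29 Y41.59
M5
G0 X61.35 Y76.07
M4 S829
G01 X86.88 Y76.07 F1356
G01 X86.88 Y44.83
G01 X61.35 Y44.83
G01 X61.35 Y76.07
M5
G0 X0.00 Y0.00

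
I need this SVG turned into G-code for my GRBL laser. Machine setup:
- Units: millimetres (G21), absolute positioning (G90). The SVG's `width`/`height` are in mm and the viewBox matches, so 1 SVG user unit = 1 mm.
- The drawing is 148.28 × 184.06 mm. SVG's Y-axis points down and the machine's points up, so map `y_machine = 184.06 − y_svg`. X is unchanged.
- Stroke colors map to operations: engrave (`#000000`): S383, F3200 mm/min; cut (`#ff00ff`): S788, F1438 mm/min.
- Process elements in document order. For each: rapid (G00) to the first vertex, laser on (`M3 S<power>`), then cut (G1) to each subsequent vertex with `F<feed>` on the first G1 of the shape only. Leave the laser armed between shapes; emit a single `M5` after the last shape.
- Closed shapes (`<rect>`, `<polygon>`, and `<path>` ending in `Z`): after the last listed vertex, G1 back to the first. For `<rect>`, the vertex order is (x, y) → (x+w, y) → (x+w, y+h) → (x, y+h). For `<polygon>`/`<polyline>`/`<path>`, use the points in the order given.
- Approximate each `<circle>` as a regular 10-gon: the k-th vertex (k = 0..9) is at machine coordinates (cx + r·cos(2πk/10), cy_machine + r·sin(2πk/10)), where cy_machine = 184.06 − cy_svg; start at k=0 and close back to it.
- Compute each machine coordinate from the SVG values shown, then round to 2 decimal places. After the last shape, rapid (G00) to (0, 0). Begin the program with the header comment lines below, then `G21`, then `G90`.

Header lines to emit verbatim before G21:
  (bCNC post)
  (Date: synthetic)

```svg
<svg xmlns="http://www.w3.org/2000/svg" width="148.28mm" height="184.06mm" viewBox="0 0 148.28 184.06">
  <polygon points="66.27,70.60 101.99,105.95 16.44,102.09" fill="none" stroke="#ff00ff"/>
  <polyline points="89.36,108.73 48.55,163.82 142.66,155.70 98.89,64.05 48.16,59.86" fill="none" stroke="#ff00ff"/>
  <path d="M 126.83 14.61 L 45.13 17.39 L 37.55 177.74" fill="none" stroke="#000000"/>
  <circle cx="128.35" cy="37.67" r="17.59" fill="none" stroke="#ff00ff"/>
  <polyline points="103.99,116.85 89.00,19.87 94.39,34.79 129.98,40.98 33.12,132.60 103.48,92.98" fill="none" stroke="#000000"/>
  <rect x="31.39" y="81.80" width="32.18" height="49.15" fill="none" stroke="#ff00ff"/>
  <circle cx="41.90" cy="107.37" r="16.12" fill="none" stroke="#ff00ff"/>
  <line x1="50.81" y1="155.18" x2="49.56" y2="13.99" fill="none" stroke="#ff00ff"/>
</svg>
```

1 u = 1 mm; y_m = 184.06 − y.

[1] `<polygon>` closed polygon, #ff00ff→cut S788 F1438: (66.27,113.46) → (101.99,78.11) → (16.44,81.97) → (66.27,113.46) (closed)

[2] `<polyline>` open polyline, #ff00ff→cut S788 F1438: (89.36,75.33) → (48.55,20.24) → (142.66,28.36) → (98.89,120.01) → (48.16,124.20)

[3] `<path>` open polyline, #000000→engrave S383 F3200: (126.83,169.45) → (45.13,166.67) → (37.55,6.32)

[4] `<circle>` circle, #ff00ff→cut S788 F1438: (145.94,146.39) → (142.58,156.73) → (133.79,163.12) → (122.91,163.12) → (114.12,156.73) → (110.76,146.39) → (114.12,136.05) → (122.91,129.66) → (133.79,129.66) → (142.58,136.05) → (145.94,146.39) (closed)

[5] `<polyline>` open polyline, #000000→engrave S383 F3200: (103.99,67.21) → (89.00,164.19) → (94.39,149.27) → (129.98,143.08) → (33.12,51.46) → (103.48,91.08)

[6] `<rect>` rectangle, #ff00ff→cut S788 F1438: (31.39,102.26) → (63.57,102.26) → (63.57,53.11) → (31.39,53.11) → (31.39,102.26) (closed)

[7] `<circle>` circle, #ff00ff→cut S788 F1438: (58.02,76.69) → (54.94,86.17) → (46.88,92.02) → (36.92,92.02) → (28.86,86.17) → (25.78,76.69) → (28.86,67.21) → (36.92,61.36) → (46.88,61.36) → (54.94,67.21) → (58.02,76.69) (closed)

[8] `<line>` line segment, #ff00ff→cut S788 F1438: (50.81,28.88) → (49.56,170.07)

(bCNC post)
(Date: synthetic)
G21
G90
G00 X66.27 Y113.46
M3 S788
G1 X101.99 Y78.11 F1438
G1 X16.44 Y81.97
G1 X66.27 Y113.46
G00 X89.36 Y75.33
M3 S788
G1 X48.55 Y20.24 F1438
G1 X142.66 Y28.36
G1 X98.89 Y120.01
G1 X48.16 Y124.20
G00 X126.83 Y169.45
M3 S383
G1 X45.13 Y166.67 F3200
G1 X37.55 Y6.32
G00 X145.94 Y146.39
M3 S788
G1 X142.58 Y156.73 F1438
G1 X133.79 Y163.12
G1 X122.91 Y163.12
G1 X114.12 Y156.73
G1 X110.76 Y146.39
G1 X114.12 Y136.05
G1 X122.91 Y129.66
G1 X133.79 Y129.66
G1 X142.58 Y136.05
G1 X145.94 Y146.39
G00 X103.99 Y67.21
M3 S383
G1 X89.00 Y164.19 F3200
G1 X94.39 Y149.27
G1 X129.98 Y143.08
G1 X33.12 Y51.46
G1 X103.48 Y91.08
G00 X31.39 Y102.26
M3 S788
G1 X63.57 Y102.26 F1438
G1 X63.57 Y53.11
G1 X31.39 Y53.11
G1 X31.39 Y102.26
G00 X58.02 Y76.69
M3 S788
G1 X54.94 Y86.17 F1438
G1 X46.88 Y92.02
G1 X36.92 Y92.02
G1 X28.86 Y86.17
G1 X25.78 Y76.69
G1 X28.86 Y67.21
G1 X36.92 Y61.36
G1 X46.88 Y61.36
G1 X54.94 Y67.21
G1 X58.02 Y76.69
G00 X50.81 Y28.88
M3 S788
G1 X49.56 Y170.07 F1438
M5
G00 X0.00 Y0.00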